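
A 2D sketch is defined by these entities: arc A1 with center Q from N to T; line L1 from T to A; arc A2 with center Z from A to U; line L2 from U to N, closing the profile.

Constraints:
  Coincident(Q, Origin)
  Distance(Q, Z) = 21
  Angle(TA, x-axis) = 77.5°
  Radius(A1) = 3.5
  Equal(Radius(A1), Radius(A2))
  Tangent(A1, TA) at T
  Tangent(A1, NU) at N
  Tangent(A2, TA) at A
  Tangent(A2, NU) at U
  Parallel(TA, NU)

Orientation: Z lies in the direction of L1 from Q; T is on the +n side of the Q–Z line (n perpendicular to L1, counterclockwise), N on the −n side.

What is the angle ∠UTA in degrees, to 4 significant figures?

18.43°

Tangency of A1 to both parallel lines with radius 3.5 puts T and N at Q ± 3.5·n: T = (-3.417, 0.7575), N = (3.417, -0.7575). Equal radii place A and U the same way about Z: A = Z + 3.5·n = (1.128, 21.26), U = Z − 3.5·n = (7.962, 19.74). Then cos ∠UTA = TU·TA / (|TU||TA|), giving 18.43°.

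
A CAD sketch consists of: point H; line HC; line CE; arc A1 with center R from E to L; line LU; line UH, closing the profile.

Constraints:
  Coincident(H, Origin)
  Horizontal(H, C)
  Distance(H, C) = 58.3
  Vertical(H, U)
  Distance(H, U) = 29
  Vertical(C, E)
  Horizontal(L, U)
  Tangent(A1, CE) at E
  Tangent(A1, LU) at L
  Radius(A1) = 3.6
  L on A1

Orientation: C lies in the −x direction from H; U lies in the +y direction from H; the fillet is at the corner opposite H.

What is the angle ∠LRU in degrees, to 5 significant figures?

86.235°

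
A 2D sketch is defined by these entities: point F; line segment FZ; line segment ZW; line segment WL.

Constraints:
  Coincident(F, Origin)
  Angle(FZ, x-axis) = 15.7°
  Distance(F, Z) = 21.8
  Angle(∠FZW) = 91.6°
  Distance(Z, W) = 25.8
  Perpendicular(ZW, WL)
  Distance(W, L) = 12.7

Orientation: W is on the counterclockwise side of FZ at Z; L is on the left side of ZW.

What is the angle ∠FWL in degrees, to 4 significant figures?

50.47°

∠FZW = 91.6°, so ZW runs at 15.7° + (180° − 91.6°) = 104.1° from the x-axis; with |ZW| = 25.8, W = Z + 25.8·(cos 104.1°, sin 104.1°) = (14.70, 30.92). The perpendicularity gives WL at right angles to ZW; with |WL| = 12.7 on the left of ZW, L = W + 12.7·(-0.9699, -0.2436) = (2.384, 27.83). Then cos ∠FWL = WF·WL / (|WF||WL|), giving 50.47°.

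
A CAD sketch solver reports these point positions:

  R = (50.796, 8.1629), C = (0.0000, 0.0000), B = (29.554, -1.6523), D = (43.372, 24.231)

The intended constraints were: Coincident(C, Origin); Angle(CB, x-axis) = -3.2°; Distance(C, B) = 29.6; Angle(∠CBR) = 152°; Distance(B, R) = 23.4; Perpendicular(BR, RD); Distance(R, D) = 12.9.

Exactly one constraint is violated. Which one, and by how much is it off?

Distance(R, D) = 12.9 — off by 4.80.

C = (0.00, 0.00) ✓; CB at -3.200° ✓; |CB| = 29.60 ✓; ∠CBR = 152.0° ✓; |BR| = 23.40 ✓; ∠(BR, RD) = 90.00° ✓; |RD| = 17.70 ✗.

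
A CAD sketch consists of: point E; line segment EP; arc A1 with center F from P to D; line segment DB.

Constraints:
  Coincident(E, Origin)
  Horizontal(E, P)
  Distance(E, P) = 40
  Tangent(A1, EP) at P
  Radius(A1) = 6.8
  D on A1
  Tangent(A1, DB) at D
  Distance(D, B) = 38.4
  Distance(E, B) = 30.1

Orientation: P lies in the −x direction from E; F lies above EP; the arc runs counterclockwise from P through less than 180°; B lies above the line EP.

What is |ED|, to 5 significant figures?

35.264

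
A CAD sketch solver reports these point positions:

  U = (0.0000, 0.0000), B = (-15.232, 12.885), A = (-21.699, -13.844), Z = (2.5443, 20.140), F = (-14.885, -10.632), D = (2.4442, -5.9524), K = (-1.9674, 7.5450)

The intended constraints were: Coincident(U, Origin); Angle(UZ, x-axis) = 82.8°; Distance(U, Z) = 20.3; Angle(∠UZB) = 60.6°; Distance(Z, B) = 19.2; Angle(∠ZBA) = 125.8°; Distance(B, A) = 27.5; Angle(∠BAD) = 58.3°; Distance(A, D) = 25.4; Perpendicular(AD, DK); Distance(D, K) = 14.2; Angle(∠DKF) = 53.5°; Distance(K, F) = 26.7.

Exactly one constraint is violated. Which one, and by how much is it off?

Distance(K, F) = 26.7 — off by 4.40.

U = (0.00, 0.00) ✓; UZ at 82.80° ✓; |UZ| = 20.30 ✓; ∠UZB = 60.60° ✓; |ZB| = 19.20 ✓; ∠ZBA = 125.8° ✓; |BA| = 27.50 ✓; ∠BAD = 58.30° ✓; |AD| = 25.40 ✓; ∠(AD, DK) = 90.00° ✓; |DK| = 14.20 ✓; ∠DKF = 53.50° ✓; |KF| = 22.30 ✗.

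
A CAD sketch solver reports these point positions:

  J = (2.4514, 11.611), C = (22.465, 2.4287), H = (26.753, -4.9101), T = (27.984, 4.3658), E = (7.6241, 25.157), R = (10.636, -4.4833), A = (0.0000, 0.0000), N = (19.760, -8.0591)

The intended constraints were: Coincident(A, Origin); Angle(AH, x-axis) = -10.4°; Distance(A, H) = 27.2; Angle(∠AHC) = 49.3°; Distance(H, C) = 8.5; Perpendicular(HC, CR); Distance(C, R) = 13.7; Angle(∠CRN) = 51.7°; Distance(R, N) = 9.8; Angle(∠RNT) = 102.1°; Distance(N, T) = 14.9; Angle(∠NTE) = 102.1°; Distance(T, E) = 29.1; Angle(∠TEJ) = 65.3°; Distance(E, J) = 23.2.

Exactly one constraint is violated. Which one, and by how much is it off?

Distance(E, J) = 23.2 — off by 8.70.

A = (0.00, 0.00) ✓; AH at -10.40° ✓; |AH| = 27.20 ✓; ∠AHC = 49.30° ✓; |HC| = 8.500 ✓; ∠(HC, CR) = 90.00° ✓; |CR| = 13.70 ✓; ∠CRN = 51.70° ✓; |RN| = 9.800 ✓; ∠RNT = 102.1° ✓; |NT| = 14.90 ✓; ∠NTE = 102.1° ✓; |TE| = 29.10 ✓; ∠TEJ = 65.30° ✓; |EJ| = 14.50 ✗.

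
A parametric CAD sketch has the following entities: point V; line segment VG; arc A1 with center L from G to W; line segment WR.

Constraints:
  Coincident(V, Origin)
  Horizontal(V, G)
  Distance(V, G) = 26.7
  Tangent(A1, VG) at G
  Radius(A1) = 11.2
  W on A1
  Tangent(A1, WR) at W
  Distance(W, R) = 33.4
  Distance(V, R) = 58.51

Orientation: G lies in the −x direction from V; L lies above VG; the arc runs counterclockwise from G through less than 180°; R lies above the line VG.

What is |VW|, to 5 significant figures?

25.240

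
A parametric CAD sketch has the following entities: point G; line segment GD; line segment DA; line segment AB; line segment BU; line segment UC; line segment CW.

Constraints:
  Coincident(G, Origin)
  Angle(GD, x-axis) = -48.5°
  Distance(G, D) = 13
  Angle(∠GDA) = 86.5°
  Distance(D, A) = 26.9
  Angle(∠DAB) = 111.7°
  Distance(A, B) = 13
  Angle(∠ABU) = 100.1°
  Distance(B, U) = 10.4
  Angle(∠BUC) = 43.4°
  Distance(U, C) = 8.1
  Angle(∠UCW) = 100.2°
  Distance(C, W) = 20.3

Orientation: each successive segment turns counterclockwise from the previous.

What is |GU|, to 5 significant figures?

22.545

G is at the origin; GD runs at -48.5° with length 13.0, so D = (8.6141, -9.7364). ∠GDA = 86.5° gives DA at 45.000° from the x-axis; with |DA| = 26.9, A = (27.635, 9.2847). ∠DAB = 111.7° gives AB at 113.30° from the x-axis; with |AB| = 13.0, B = (22.493, 21.225). ∠ABU = 100.1° gives BU at -166.80° from the x-axis; with |BU| = 10.4, U = (12.368, 18.850). Then |GU| = |U − G| = 22.545.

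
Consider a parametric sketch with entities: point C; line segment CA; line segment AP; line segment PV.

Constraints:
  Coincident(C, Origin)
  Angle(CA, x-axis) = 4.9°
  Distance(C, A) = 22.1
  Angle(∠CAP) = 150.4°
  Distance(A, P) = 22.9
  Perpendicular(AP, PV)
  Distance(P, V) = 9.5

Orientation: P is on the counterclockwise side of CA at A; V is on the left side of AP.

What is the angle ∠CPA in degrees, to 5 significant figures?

14.531°

C is at the origin; CA runs at 4.9° with length 22.1, so A = 22.1·(cos 4.9°, sin 4.9°) = (22.019, 1.8877). ∠CAP = 150.4°, so AP runs at 4.9° + (180° − 150.4°) = 34.500° from the x-axis; with |AP| = 22.9, P = A + 22.9·(cos 34.500°, sin 34.500°) = (40.892, 14.858). Then cos ∠CPA = PC·PA / (|PC||PA|), giving 14.531°.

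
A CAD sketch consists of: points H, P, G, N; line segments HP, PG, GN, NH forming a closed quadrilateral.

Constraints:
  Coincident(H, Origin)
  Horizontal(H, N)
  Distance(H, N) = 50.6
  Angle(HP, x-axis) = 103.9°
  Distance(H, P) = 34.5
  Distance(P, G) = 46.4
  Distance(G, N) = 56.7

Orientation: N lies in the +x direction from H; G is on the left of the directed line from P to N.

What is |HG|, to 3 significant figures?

63.5

Checks: |PG| = 46.40 ✓; |GN| = 56.70 ✓.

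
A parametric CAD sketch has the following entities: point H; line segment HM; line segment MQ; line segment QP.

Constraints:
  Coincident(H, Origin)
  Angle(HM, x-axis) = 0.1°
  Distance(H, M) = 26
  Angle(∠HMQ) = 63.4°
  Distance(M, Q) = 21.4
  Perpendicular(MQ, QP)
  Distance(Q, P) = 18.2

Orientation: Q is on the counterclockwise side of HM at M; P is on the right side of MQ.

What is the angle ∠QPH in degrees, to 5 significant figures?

13.248°

∠HMQ = 63.4°, so MQ runs at 0.1° + (180° − 63.4°) = 116.70° from the x-axis; with |MQ| = 21.4, Q = M + 21.4·(cos 116.70°, sin 116.70°) = (16.385, 19.164). MQ ⟂ QP; with |QP| = 18.2 on the right of MQ, P = Q + 18.2·(0.89337, 0.44932) = (32.644, 27.341). Then cos ∠QPH = PQ·PH / (|PQ||PH|), giving 13.248°.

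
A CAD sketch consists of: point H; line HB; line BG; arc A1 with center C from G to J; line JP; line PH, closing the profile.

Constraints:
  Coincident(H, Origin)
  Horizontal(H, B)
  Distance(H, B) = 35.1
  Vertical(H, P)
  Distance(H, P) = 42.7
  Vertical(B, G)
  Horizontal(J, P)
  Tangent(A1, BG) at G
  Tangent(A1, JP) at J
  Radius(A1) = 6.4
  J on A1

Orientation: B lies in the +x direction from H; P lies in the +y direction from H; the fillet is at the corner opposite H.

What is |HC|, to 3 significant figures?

46.3

H is at the origin; H and B share the same y with |HB| = 35.1 and B on the +x side, so B = (35.1, 0.00). HP is vertical with |HP| = 42.7 and P on the +y side, so P = (0.00, 42.7). The virtual corner opposite H is at (35.1, 42.7). Since A1 is tangent to BG there, CG ⟂ BG and the tangent condition forces CJ to be normal to JP, with radius 6.4, so the center C sits 6.4 in from both sides at C = (28.7, 36.3). Then |HC| = |C − H| = 46.3.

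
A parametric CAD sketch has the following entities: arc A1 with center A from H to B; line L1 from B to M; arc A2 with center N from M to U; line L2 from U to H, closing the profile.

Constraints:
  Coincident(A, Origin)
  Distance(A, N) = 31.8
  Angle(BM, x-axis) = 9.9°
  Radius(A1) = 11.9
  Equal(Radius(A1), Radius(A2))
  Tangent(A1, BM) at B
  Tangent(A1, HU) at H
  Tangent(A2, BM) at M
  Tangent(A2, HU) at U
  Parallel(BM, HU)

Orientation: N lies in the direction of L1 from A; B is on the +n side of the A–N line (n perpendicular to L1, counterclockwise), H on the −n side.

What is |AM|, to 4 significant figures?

33.95

The slot axis is L1's direction at 9.9°, so u = (cos 9.9°, sin 9.9°) = (0.9851, 0.1719) and n = (−sin 9.9°, cos 9.9°) = (-0.1719, 0.9851). A is at the origin and N lies 31.8 along u from A, so N = 31.8·u = (31.33, 5.467). Tangency of A1 to both parallel lines with radius 11.9 puts B and H at A ± 11.9·n: B = (-2.046, 11.72), H = (2.046, -11.72). Equal radii place M and U the same way about N: M = N + 11.9·n = (29.28, 17.19), U = N − 11.9·n = (33.37, -6.255). Then |AM| = |M − A| = 33.95.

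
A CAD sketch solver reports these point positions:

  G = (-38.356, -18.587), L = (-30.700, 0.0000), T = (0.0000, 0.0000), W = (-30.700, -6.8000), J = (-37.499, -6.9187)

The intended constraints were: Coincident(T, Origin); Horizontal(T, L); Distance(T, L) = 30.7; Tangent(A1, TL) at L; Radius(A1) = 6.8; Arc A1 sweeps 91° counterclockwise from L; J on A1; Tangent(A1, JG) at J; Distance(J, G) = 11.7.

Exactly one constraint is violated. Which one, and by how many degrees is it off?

Tangent(A1, JG) at J — off by 5.20°.

T = (0.00, 0.00) ✓; T.y = 0.00, L.y = 0.00 ✓; |TL| = 30.70 ✓; ∠(WL, LT) = 90.00° ✓; |WL| = 6.800 ✓; bearing(W→J) − bearing(W→L) = 91.00° ✓; |WJ| = 6.800 ✓; ∠(WJ, JG) = 95.20° ✗; |JG| = 11.70 ✓.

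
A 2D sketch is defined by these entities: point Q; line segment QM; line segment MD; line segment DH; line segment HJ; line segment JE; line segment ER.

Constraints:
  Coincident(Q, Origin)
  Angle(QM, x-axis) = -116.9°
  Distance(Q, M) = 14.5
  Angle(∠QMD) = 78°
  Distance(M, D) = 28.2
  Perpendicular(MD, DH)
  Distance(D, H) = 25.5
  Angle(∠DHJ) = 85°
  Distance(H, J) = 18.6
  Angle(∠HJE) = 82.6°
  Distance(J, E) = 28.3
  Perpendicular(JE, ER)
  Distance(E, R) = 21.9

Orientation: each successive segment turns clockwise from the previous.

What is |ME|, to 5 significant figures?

16.191

Q is at the origin; QM runs at -116.9° with length 14.5, so M = (-6.5603, -12.931). ∠QMD = 78.0° gives MD at 141.10° from the x-axis; with |MD| = 28.2, D = (-28.507, 4.7775). MD ⟂ DH, so DH runs at 51.100°; with |DH| = 25.5, H = (-12.494, 24.623). ∠DHJ = 85.0° gives HJ at -43.900° from the x-axis; with |HJ| = 18.6, J = (0.90855, 11.725). ∠HJE = 82.6° gives JE at -141.30° from the x-axis; with |JE| = 28.3, E = (-21.178, -5.9689). Then |ME| = |E − M| = 16.191.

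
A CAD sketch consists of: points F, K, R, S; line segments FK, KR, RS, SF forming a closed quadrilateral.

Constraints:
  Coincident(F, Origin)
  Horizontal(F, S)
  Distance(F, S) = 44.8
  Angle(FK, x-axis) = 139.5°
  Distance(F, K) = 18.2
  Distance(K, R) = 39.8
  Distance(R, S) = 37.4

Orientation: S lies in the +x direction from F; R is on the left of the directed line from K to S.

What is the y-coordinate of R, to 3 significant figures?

29.5

F is at the origin; F and S share the same y with |FS| = 44.8 and S in +x, so S = (44.8, 0). FK runs at 139.5° with |FK| = 18.2, so K = (-13.8, 11.8). R is determined by |KR| = 39.8 and |RS| = 37.4 together: it lies at the intersection of circle(K, 39.8) and circle(S, 37.4). With |KS| = 59.8, the foot of the radical line on KS is 31.5 from K and the perpendicular offset is √(39.8² − 31.5²) = 24.4. Taking the left-of-KS solution: R = (21.8, 29.5).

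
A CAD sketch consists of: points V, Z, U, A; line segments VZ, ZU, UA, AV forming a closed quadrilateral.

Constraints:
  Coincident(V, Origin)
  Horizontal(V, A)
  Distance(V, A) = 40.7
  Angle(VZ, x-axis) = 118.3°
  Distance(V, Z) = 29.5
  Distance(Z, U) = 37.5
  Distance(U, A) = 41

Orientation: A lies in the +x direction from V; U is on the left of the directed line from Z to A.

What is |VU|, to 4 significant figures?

42.62

Checks: |ZU| = 37.50 ✓; |UA| = 41.00 ✓.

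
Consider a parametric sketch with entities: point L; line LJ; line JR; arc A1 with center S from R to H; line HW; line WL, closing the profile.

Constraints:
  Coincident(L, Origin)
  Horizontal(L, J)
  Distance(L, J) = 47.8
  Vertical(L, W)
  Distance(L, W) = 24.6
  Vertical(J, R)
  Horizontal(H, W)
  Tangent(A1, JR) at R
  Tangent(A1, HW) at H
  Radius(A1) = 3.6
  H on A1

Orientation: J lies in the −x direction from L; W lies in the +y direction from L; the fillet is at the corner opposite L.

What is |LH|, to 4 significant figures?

50.58

The virtual corner opposite L is at (-47.80, 24.60). Tangency of A1 to JR means the radius SR is perpendicular to JR and tangency of A1 to HW means the radius SH is perpendicular to HW, with radius 3.6, so the center S sits 3.6 in from both sides at S = (-44.20, 21.00). That places the tangent points at R = (-47.80, 21.00) on JR and H = (-44.20, 24.60) on HW. Then |LH| = |H − L| = 50.58.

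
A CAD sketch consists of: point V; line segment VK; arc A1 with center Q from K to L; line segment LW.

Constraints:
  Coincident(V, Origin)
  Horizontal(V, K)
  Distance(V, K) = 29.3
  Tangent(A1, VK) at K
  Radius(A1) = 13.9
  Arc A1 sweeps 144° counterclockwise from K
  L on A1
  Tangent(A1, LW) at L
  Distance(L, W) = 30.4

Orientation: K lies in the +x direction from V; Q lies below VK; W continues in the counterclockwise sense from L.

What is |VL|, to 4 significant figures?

32.84

V is at the origin; V and K share the same y with |VK| = 29.3 and K on the +x side, so K = (29.30, 0.000). A1 meets VK tangentially, so QK is at right angles to VK, so Q = K + (0, -13.9) = (29.30, -13.90). On A1, K sits at bearing 90° from Q; a 144° counterclockwise sweep puts L at bearing 234°, so L = Q + 13.9·(cos 234°, sin 234°) = (21.13, -25.15). Then |VL| = |L − V| = 32.84.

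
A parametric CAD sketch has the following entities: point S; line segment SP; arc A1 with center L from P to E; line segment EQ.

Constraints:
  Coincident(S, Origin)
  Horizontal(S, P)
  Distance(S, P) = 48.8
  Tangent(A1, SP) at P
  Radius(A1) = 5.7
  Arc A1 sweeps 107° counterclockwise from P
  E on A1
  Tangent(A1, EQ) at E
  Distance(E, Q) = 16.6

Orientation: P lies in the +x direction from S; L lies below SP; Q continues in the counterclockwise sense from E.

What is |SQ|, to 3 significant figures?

53.5

S is at the origin; S and P share the same y with |SP| = 48.8 and P on the +x side, so P = (48.8, 0.00). Since A1 is tangent to SP there, LP ⟂ SP, so L = P + (0, -5.7) = (48.8, -5.70). On A1, P sits at bearing 90° from L; a 107° counterclockwise sweep puts E at bearing 197°, so E = L + 5.7·(cos 197°, sin 197°) = (43.3, -7.37). A1 meets EQ tangentially, so LE is at right angles to EQ, so EQ runs along (−sin 197°, cos 197°); with |EQ| = 16.6, Q = (48.2, -23.2). Then |SQ| = |Q − S| = 53.5.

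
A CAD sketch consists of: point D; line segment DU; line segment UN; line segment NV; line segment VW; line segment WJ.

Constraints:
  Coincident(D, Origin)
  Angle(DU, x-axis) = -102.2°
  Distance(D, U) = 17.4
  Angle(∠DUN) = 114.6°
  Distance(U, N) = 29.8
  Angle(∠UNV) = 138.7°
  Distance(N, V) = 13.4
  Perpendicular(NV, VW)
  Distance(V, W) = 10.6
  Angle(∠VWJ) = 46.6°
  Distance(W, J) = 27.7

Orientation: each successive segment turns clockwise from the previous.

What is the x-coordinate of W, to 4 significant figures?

-39.39

∠UNV = 138.7° gives NV at 151.1° from the x-axis; with |NV| = 13.4, V = (-44.51, -16.93). NV is perpendicular to VW, so VW runs at 61.10°; with |VW| = 10.6, W = (-39.39, -7.650). So W.x = -39.39.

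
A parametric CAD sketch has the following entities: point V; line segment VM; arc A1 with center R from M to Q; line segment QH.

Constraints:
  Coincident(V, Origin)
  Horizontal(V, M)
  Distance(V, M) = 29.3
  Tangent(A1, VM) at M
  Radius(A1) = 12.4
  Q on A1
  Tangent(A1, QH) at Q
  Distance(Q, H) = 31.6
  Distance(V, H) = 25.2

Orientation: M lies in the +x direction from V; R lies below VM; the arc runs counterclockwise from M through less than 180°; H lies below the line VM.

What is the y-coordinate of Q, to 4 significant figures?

-3.391

Checks: V.y = 0.00, M.y = 0.00 ✓; |RQ| = 12.40 ✓; ∠(RQ, QH) = 90.00° ✓; |QH| = 31.60 ✓; |VH| = 25.20 ✓.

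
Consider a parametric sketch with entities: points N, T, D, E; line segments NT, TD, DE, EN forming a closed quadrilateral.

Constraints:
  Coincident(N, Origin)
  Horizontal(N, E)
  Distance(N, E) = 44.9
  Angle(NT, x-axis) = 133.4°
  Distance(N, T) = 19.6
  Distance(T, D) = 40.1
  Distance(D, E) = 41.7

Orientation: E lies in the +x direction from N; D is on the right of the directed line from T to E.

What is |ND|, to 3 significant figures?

21.2

Checks: |NE| = 44.90 ✓; |NT| = 19.60 ✓; |TD| = 40.10 ✓; |DE| = 41.70 ✓.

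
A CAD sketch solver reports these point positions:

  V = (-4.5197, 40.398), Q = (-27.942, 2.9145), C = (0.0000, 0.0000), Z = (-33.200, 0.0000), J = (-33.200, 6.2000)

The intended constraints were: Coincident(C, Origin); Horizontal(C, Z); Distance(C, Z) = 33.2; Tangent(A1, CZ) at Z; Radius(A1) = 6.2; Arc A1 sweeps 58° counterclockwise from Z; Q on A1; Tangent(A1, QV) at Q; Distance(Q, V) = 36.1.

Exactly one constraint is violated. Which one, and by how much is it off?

Distance(Q, V) = 36.1 — off by 8.10.

C = (0.00, 0.00) ✓; C.y = 0.00, Z.y = 0.00 ✓; |CZ| = 33.20 ✓; ∠(JZ, ZC) = 90.00° ✓; |JZ| = 6.200 ✓; bearing(J→Q) − bearing(J→Z) = 58.00° ✓; |JQ| = 6.200 ✓; ∠(JQ, QV) = 90.00° ✓; |QV| = 44.20 ✗.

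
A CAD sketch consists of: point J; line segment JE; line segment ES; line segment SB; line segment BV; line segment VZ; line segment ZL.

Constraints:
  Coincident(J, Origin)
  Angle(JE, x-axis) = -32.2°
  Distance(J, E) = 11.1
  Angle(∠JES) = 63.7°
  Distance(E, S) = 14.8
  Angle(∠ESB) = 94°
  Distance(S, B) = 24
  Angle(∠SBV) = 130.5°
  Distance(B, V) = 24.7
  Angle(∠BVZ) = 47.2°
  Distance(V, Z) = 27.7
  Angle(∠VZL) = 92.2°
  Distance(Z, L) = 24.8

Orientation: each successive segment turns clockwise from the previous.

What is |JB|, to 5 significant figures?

18.146

∠JES = 63.7° gives ES at -148.50° from the x-axis; with |ES| = 14.8, S = (-3.2263, -13.648). ∠ESB = 94.0° gives SB at 125.50° from the x-axis; with |SB| = 24.0, B = (-17.163, 5.8909). Then |JB| = |B − J| = 18.146.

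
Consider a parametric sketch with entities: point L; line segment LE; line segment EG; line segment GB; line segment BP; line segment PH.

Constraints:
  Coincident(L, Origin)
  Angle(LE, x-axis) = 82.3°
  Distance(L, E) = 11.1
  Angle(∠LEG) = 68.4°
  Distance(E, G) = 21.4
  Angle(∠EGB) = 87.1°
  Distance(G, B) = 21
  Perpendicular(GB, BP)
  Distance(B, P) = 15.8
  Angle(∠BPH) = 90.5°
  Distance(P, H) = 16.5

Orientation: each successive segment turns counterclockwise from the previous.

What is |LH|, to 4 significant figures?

6.733

GB is perpendicular to BP, so BP runs at 16.80°; with |BP| = 15.8, P = (1.909, -9.678). ∠BPH = 90.5° gives PH at 106.3° from the x-axis; with |PH| = 16.5, H = (-2.722, 6.159). Then |LH| = |H − L| = 6.733.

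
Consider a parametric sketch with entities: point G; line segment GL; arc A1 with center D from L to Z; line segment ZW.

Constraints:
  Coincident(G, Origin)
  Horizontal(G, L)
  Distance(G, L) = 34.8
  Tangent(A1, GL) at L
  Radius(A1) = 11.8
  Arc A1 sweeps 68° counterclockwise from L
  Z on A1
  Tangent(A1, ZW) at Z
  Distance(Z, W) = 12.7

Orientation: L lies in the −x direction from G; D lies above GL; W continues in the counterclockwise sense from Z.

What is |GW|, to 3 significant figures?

27.1

On A1, L sits at bearing -90° from D; a 68° counterclockwise sweep puts Z at bearing -22°, so Z = D + 11.8·(cos -22°, sin -22°) = (-23.9, 7.38). The tangent condition forces DZ to be normal to ZW, so ZW runs along (−sin -22°, cos -22°); with |ZW| = 12.7, W = (-19.1, 19.2). Then |GW| = |W − G| = 27.1.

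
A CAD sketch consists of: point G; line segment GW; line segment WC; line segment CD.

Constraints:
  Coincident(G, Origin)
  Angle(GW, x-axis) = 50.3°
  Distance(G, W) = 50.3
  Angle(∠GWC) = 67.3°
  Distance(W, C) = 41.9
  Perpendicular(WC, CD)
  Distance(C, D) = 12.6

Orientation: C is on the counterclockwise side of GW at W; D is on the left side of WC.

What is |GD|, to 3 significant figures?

40.6

G is at the origin; GW runs at 50.3° with length 50.3, so W = 50.3·(cos 50.3°, sin 50.3°) = (32.1, 38.7). ∠GWC = 67.3°, so WC runs at 50.3° + (180° − 67.3°) = 163° from the x-axis; with |WC| = 41.9, C = W + 41.9·(cos 163°, sin 163°) = (-7.94, 51.0). The perpendicularity gives CD at right angles to WC; with |CD| = 12.6 on the left of WC, D = C + 12.6·(-0.292, -0.956) = (-11.6, 38.9). Then |GD| = |D − G| = 40.6.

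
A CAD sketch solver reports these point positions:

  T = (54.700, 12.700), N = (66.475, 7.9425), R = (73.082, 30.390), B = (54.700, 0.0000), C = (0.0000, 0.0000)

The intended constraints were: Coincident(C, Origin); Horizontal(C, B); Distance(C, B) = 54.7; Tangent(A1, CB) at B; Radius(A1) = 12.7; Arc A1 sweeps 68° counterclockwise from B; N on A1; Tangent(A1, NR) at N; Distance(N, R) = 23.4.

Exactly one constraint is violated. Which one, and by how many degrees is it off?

Tangent(A1, NR) at N — off by 5.60°.

C = (0.00, 0.00) ✓; C.y = 0.00, B.y = 0.00 ✓; |CB| = 54.70 ✓; ∠(TB, BC) = 90.00° ✓; |TB| = 12.70 ✓; bearing(T→N) − bearing(T→B) = 68.00° ✓; |TN| = 12.70 ✓; ∠(TN, NR) = 84.40° ✗; |NR| = 23.40 ✓.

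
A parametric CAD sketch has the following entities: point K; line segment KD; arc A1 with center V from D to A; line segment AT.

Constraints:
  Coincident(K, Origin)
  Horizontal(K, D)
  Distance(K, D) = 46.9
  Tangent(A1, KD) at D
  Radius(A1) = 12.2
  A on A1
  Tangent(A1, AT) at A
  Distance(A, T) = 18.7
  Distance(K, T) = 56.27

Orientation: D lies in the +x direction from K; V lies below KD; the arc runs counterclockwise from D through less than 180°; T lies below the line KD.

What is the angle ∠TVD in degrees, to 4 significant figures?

173.9°

Checks: ∠(VD, DK) = 90.00° ✓; |VD| = 12.20 ✓; |VA| = 12.20 ✓; ∠(VA, AT) = 90.00° ✓; |AT| = 18.70 ✓; |KT| = 56.27 ✓.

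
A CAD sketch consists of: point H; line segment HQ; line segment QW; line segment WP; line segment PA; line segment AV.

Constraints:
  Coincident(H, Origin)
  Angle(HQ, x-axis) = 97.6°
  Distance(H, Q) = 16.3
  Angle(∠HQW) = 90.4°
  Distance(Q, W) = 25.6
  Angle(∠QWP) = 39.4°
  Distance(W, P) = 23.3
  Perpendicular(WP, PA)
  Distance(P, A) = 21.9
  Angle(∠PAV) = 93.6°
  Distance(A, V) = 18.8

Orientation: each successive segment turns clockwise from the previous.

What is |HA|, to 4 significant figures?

19.45

H is at the origin; HQ runs at 97.6° with length 16.3, so Q = (-2.156, 16.16). ∠HQW = 90.4° gives QW at 8.000° from the x-axis; with |QW| = 25.6, W = (23.20, 19.72). ∠QWP = 39.4° gives WP at -132.6° from the x-axis; with |WP| = 23.3, P = (7.424, 2.569). The perpendicularity gives PA at right angles to WP, so PA runs at 137.4°; with |PA| = 21.9, A = (-8.697, 17.39). Then |HA| = |A − H| = 19.45.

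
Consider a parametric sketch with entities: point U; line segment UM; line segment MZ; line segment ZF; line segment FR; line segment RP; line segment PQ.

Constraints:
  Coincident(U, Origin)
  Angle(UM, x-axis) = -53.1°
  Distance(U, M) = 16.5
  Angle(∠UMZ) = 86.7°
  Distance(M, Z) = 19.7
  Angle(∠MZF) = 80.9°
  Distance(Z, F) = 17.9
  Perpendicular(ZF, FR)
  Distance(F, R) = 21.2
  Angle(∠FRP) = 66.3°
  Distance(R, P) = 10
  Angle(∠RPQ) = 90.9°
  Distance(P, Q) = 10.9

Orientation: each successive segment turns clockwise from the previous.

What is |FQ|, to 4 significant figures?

8.672

∠FRP = 66.3° gives RP at -89.20° from the x-axis; with |RP| = 10.0, P = (5.506, -9.016). ∠RPQ = 90.9° gives PQ at -178.3° from the x-axis; with |PQ| = 10.9, Q = (-5.389, -9.339). Then |FQ| = |Q − F| = 8.672.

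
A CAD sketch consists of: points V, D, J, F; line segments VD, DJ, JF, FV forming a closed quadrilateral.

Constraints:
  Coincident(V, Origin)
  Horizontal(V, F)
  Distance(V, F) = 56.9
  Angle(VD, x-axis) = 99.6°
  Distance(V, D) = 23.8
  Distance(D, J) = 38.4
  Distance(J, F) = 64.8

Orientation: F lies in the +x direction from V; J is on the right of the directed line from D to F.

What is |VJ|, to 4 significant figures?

16.10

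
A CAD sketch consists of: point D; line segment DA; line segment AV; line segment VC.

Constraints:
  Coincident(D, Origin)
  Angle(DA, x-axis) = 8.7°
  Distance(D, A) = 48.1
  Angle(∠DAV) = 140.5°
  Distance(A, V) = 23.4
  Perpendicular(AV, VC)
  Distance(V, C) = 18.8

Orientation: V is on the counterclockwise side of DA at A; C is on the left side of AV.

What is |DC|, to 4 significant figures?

61.65

D is at the origin; DA runs at 8.7° with length 48.1, so A = 48.1·(cos 8.7°, sin 8.7°) = (47.55, 7.276). ∠DAV = 140.5°, so AV runs at 8.7° + (180° − 140.5°) = 48.20° from the x-axis; with |AV| = 23.4, V = A + 23.4·(cos 48.20°, sin 48.20°) = (63.14, 24.72). AV ⟂ VC; with |VC| = 18.8 on the left of AV, C = V + 18.8·(-0.7455, 0.6665) = (49.13, 37.25). Then |DC| = |C − D| = 61.65.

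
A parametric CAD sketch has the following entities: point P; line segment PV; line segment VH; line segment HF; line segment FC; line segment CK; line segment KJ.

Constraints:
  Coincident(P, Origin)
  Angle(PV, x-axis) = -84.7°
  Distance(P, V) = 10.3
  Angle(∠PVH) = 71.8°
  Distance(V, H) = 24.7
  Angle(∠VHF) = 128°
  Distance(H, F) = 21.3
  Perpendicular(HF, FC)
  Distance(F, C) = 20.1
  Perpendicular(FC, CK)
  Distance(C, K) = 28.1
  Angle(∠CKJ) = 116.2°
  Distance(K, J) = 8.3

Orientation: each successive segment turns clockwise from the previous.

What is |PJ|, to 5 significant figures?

11.427

P is at the origin; PV runs at -84.7° with length 10.3, so V = (0.95142, -10.256). ∠PVH = 71.8° gives VH at 167.10° from the x-axis; with |VH| = 24.7, H = (-23.125, -4.7417). ∠VHF = 128.0° gives HF at 115.10° from the x-axis; with |HF| = 21.3, F = (-32.161, 14.547). HF is perpendicular to FC, so FC runs at 25.100°; with |FC| = 20.1, C = (-13.959, 23.073). FC is perpendicular to CK, so CK runs at -64.900°; with |CK| = 28.1, K = (-2.0387, -2.3731). ∠CKJ = 116.2° gives KJ at -128.70° from the x-axis; with |KJ| = 8.3, J = (-7.2282, -8.8507). Then |PJ| = |J − P| = 11.427.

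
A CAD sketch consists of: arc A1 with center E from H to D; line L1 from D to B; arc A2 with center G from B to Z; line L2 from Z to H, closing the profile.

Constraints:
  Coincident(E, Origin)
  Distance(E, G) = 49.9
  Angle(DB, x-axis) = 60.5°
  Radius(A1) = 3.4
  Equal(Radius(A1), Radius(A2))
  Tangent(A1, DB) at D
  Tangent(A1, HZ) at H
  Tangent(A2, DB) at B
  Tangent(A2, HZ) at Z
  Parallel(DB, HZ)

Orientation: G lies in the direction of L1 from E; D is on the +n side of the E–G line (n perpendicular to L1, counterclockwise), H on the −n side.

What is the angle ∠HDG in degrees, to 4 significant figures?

86.10°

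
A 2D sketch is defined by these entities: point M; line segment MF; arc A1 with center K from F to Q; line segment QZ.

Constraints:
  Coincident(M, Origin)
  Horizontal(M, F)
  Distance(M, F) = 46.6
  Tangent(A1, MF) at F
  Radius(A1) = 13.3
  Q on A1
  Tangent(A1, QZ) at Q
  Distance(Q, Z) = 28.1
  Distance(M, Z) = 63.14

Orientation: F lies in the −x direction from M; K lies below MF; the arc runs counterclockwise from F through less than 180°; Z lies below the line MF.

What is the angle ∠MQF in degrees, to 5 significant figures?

40.588°

Checks: |KQ| = 13.30 ✓; ∠(KQ, QZ) = 90.00° ✓; |QZ| = 28.10 ✓; |MZ| = 63.14 ✓.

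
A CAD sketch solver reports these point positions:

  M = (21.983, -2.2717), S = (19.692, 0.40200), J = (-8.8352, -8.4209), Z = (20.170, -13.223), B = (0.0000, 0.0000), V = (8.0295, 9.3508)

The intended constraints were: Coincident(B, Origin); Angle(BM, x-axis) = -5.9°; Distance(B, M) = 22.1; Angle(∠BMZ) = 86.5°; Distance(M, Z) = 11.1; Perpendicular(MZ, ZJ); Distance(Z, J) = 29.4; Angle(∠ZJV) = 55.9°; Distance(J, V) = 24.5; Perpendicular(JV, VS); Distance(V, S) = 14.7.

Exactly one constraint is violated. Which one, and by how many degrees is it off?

Perpendicular(JV, VS) — off by 6.00°.

B = (0.00, 0.00) ✓; BM at -5.900° ✓; |BM| = 22.10 ✓; ∠BMZ = 86.50° ✓; |MZ| = 11.10 ✓; ∠(MZ, ZJ) = 90.00° ✓; |ZJ| = 29.40 ✓; ∠ZJV = 55.90° ✓; |JV| = 24.50 ✓; ∠(JV, VS) = 84.00° ✗; |VS| = 14.70 ✓.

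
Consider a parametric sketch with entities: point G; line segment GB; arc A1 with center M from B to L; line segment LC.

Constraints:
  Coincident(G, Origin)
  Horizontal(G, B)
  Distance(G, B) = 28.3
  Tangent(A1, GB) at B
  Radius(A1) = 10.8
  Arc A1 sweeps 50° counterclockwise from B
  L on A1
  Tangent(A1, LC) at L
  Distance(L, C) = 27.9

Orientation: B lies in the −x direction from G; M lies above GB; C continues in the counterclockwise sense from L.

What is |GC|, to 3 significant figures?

25.3

G is at the origin; G and B share the same y with |GB| = 28.3 and B on the −x side, so B = (-28.3, 0.00). A1 meets GB tangentially, so MB is at right angles to GB, so M = B + (0, 10.8) = (-28.3, 10.8). On A1, B sits at bearing -90° from M; a 50° counterclockwise sweep puts L at bearing -40°, so L = M + 10.8·(cos -40°, sin -40°) = (-20.0, 3.86). A1 meets LC tangentially, so ML is at right angles to LC, so LC runs along (−sin -40°, cos -40°); with |LC| = 27.9, C = (-2.09, 25.2). Then |GC| = |C − G| = 25.3.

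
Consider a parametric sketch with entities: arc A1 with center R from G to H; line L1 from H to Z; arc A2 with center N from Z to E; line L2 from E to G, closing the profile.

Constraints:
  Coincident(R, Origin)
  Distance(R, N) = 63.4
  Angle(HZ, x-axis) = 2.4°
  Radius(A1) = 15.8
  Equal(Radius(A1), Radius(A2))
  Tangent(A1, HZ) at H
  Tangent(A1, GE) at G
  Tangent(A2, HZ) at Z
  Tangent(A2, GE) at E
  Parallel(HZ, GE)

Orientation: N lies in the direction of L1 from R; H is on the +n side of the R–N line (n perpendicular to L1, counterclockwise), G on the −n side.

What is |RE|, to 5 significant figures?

65.339

The slot axis is L1's direction at 2.4°, so u = (cos 2.4°, sin 2.4°) = (0.99912, 0.041876) and n = (−sin 2.4°, cos 2.4°) = (-0.041876, 0.99912). R is at the origin and N lies 63.4 along u from R, so N = 63.4·u = (63.344, 2.6549). Tangency of A1 to both parallel lines with radius 15.8 puts H and G at R ± 15.8·n: H = (-0.66164, 15.786), G = (0.66164, -15.786). Equal radii place Z and E the same way about N: Z = N + 15.8·n = (62.683, 18.441), E = N − 15.8·n = (64.006, -13.131). Then |RE| = |E − R| = 65.339.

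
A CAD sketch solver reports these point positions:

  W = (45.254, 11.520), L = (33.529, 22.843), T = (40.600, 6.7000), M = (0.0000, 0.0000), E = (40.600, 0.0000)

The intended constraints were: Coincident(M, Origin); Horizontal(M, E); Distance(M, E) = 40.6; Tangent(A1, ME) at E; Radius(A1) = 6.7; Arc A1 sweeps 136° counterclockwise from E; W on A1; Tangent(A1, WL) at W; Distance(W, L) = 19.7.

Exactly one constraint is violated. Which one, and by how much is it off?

Distance(W, L) = 19.7 — off by 3.40.

M = (0.00, 0.00) ✓; M.y = 0.00, E.y = 0.00 ✓; |ME| = 40.60 ✓; ∠(TE, EM) = 90.00° ✓; |TE| = 6.700 ✓; bearing(T→W) − bearing(T→E) = 136.0° ✓; |TW| = 6.700 ✓; ∠(TW, WL) = 90.00° ✓; |WL| = 16.30 ✗.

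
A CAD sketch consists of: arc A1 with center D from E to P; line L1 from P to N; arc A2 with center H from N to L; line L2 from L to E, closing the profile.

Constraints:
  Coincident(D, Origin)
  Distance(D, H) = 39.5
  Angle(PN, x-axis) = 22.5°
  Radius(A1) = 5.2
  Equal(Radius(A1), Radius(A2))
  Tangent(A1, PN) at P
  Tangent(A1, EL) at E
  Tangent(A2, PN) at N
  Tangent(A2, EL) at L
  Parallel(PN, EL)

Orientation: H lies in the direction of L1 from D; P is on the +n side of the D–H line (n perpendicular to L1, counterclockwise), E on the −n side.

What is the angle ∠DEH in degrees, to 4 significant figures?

82.50°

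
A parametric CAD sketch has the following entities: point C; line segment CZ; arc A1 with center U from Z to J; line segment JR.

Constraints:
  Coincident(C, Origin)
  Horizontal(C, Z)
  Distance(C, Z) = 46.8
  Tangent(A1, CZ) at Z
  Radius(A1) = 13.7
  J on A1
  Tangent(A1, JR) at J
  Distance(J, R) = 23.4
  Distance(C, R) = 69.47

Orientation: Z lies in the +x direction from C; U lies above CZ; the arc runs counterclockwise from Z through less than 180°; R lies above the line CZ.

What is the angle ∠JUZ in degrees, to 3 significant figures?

96.3°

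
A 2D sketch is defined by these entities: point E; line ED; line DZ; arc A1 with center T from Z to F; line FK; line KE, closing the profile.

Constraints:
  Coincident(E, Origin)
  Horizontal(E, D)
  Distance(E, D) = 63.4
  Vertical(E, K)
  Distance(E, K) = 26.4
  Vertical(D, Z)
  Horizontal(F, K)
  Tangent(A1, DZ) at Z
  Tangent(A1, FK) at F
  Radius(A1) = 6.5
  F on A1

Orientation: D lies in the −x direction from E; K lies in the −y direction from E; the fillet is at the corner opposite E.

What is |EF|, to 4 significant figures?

62.73

E is at the origin; E and D share the same y with |ED| = 63.4 and D on the −x side, so D = (-63.40, 0.000). E and K share the same x with |EK| = 26.4 and K on the −y side, so K = (0.000, -26.40). The virtual corner opposite E is at (-63.40, -26.40). Since A1 is tangent to DZ there, TZ ⟂ DZ and since A1 is tangent to FK there, TF ⟂ FK, with radius 6.5, so the center T sits 6.5 in from both sides at T = (-56.90, -19.90). That places the tangent points at Z = (-63.40, -19.90) on DZ and F = (-56.90, -26.40) on FK. Then |EF| = |F − E| = 62.73.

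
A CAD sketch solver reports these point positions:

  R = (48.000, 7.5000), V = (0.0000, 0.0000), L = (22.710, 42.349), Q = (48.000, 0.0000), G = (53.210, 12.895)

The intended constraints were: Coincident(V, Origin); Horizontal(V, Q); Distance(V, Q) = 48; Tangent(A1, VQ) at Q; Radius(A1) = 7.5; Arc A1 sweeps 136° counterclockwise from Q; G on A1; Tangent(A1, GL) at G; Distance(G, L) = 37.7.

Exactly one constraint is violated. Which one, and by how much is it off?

Distance(G, L) = 37.7 — off by 4.70.

V = (0.00, 0.00) ✓; V.y = 0.00, Q.y = 0.00 ✓; |VQ| = 48.00 ✓; ∠(RQ, QV) = 90.00° ✓; |RQ| = 7.500 ✓; bearing(R→G) − bearing(R→Q) = 136.0° ✓; |RG| = 7.500 ✓; ∠(RG, GL) = 90.00° ✓; |GL| = 42.40 ✗.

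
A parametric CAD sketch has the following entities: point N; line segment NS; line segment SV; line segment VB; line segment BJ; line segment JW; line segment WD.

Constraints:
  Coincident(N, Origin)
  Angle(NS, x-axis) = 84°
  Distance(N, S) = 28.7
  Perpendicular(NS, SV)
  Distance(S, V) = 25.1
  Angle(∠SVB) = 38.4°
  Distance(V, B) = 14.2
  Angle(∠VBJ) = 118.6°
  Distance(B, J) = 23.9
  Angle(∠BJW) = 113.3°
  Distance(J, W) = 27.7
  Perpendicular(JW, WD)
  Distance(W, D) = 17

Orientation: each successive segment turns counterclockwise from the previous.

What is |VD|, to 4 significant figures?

32.65

N is at the origin; NS runs at 84.0° with length 28.7, so S = (3.000, 28.54). NS ⟂ SV, so SV runs at 174.0°; with |SV| = 25.1, V = (-21.96, 31.17). ∠SVB = 38.4° gives VB at -44.40° from the x-axis; with |VB| = 14.2, B = (-11.82, 21.23). ∠VBJ = 118.6° gives BJ at 17.00° from the x-axis; with |BJ| = 23.9, J = (11.04, 28.22). ∠BJW = 113.3° gives JW at 83.70° from the x-axis; with |JW| = 27.7, W = (14.08, 55.75). The perpendicularity gives WD at right angles to JW, so WD runs at 173.7°; with |WD| = 17.0, D = (-2.819, 57.62). Then |VD| = |D − V| = 32.65.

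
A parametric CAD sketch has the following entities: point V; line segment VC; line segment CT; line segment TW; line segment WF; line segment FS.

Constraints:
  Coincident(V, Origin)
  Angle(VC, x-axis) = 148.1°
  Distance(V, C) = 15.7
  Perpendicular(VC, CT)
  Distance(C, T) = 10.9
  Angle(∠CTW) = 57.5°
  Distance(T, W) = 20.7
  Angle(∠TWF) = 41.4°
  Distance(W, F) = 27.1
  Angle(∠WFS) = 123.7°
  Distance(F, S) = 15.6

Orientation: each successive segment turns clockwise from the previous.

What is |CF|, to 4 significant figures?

10.31

V is at the origin; VC runs at 148.1° with length 15.7, so C = (-13.33, 8.296). VC is perpendicular to CT, so CT runs at 58.10°; with |CT| = 10.9, T = (-7.569, 17.55). ∠CTW = 57.5° gives TW at -64.40° from the x-axis; with |TW| = 20.7, W = (1.375, -1.118). ∠TWF = 41.4° gives WF at 157.0° from the x-axis; with |WF| = 27.1, F = (-23.57, 9.471). Then |CF| = |F − C| = 10.31.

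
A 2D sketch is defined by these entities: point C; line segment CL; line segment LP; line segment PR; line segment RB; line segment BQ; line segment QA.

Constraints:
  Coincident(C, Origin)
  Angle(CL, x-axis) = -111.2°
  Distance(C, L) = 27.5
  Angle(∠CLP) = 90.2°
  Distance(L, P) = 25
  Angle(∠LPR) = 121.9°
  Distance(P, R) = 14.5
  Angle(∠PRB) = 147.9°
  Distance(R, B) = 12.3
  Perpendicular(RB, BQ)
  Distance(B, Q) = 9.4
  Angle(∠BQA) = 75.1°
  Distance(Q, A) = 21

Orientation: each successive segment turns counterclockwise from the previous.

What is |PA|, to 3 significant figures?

5.67

C is at the origin; CL runs at -111.2° with length 27.5, so L = (-9.94, -25.6). ∠CLP = 90.2° gives LP at -21.4° from the x-axis; with |LP| = 25.0, P = (13.3, -34.8). ∠LPR = 121.9° gives PR at 36.7° from the x-axis; with |PR| = 14.5, R = (25.0, -26.1). ∠PRB = 147.9° gives RB at 68.8° from the x-axis; with |RB| = 12.3, B = (29.4, -14.6). RB is perpendicular to BQ, so BQ runs at 159°; with |BQ| = 9.4, Q = (20.6, -11.2). ∠BQA = 75.1° gives QA at -96.3° from the x-axis; with |QA| = 21.0, A = (18.3, -32.1). Then |PA| = |A − P| = 5.67.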